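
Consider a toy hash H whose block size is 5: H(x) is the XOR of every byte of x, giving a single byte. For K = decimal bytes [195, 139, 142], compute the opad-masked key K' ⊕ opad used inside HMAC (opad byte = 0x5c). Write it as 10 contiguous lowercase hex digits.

Key decimal bytes [195, 139, 142] = c3 8b 8e is 3 bytes ≤ B = 5; zero-pad to 5 bytes: K' = c3 8b 8e 00 00.
XOR each byte with 0x5c: c3⊕5c=9f, 8b⊕5c=d7, 8e⊕5c=d2, 00⊕5c=5c, 00⊕5c=5c.

9fd7d25c5c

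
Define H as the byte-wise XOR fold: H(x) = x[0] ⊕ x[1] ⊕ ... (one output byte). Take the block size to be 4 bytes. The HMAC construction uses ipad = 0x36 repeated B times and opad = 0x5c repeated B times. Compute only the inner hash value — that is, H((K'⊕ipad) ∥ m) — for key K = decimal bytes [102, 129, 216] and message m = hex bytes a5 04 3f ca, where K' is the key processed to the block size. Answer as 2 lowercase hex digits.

6b

Key decimal bytes [102, 129, 216] = 66 81 d8 is 3 bytes ≤ B = 4; zero-pad to 4 bytes: K' = 66 81 d8 00.
K' ⊕ ipad = 50 b7 ee 36.
Inner input = 50 b7 ee 36 ∥ a5 04 3f ca.
Inner hash: XOR 50⊕b7⊕ee⊕36⊕a5⊕04⊕3f⊕ca = 6b.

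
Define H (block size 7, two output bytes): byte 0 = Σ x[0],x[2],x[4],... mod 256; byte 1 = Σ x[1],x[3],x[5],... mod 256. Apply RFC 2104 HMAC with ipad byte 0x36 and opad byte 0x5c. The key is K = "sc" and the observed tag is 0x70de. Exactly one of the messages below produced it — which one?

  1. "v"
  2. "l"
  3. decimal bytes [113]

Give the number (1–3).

Key "sc" = 73 63 is 2 bytes ≤ B = 7; zero-pad to 7 bytes: K' = 73 63 00 00 00 00 00.
K' ⊕ ipad = 45 55 36 36 36 36 36; K' ⊕ opad = 2f 3f 5c 5c 5c 5c 5c.
m1: inner = H(45 55 36 36 36 36 36 76) = e7 37; tag = H(2f 3f 5c 5c 5c 5c 5c e7 37) = 7ade
m2: inner = H(45 55 36 36 36 36 36 6c) = e7 2d; tag = H(2f 3f 5c 5c 5c 5c 5c e7 2d) = 70de ← matches
m3: inner = H(45 55 36 36 36 36 36 71) = e7 32; tag = H(2f 3f 5c 5c 5c 5c 5c e7 32) = 75de

2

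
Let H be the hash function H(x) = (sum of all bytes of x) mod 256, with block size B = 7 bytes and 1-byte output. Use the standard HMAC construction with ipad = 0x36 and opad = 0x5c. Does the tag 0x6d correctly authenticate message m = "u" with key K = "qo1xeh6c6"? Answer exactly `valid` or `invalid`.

valid

Key "qo1xeh6c6" = 71 6f 31 78 65 68 36 63 36 is 9 bytes > B = 7, so hash it first: H(key) = 25, then zero-pad to 7 bytes: K' = 25 00 00 00 00 00 00.
K' ⊕ ipad = 13 36 36 36 36 36 36; K' ⊕ opad = 79 5c 5c 5c 5c 5c 5c.
Inner hash: sum = 19+54+54+54+54+54+54+117 = 460; mod 256 = 204 → cc.
Outer hash (recomputed tag): sum = 121+92+92+92+92+92+92+204 = 877; mod 256 = 109 → 6d.
Recomputed tag = 6d; claimed = 6d → match.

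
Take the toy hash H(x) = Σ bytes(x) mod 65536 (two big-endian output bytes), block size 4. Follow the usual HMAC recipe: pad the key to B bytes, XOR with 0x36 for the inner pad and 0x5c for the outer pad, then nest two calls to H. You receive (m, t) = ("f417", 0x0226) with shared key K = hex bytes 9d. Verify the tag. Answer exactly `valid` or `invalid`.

Key hex bytes 9d is 1 byte ≤ B = 4; zero-pad to 4 bytes: K' = 9d 00 00 00.
K' ⊕ ipad = ab 36 36 36; K' ⊕ opad = c1 5c 5c 5c.
Inner hash: sum = 171+54+54+54+102+52+49+55 = 591 → 02 4f.
Outer hash (recomputed tag): sum = 193+92+92+92+2+79 = 550 → 02 26.
Recomputed tag = 0226; claimed = 0226 → match.

valid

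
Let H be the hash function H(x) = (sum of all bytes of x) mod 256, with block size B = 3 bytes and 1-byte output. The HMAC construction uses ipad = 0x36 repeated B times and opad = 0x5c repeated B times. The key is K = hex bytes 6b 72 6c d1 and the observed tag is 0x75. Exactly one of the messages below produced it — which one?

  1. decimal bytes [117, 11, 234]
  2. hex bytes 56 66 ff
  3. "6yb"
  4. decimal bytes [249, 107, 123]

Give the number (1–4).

Key hex bytes 6b 72 6c d1 is 4 bytes > B = 3, so hash it first: H(key) = 1a, then zero-pad to 3 bytes: K' = 1a 00 00.
K' ⊕ ipad = 2c 36 36; K' ⊕ opad = 46 5c 5c.
m1: inner = H(2c 36 36 75 0b ea) = 02; tag = H(46 5c 5c 02) = 00
m2: inner = H(2c 36 36 56 66 ff) = 53; tag = H(46 5c 5c 53) = 51
m3: inner = H(2c 36 36 36 79 62) = a9; tag = H(46 5c 5c a9) = a7
m4: inner = H(2c 36 36 f9 6b 7b) = 77; tag = H(46 5c 5c 77) = 75 ← matches

4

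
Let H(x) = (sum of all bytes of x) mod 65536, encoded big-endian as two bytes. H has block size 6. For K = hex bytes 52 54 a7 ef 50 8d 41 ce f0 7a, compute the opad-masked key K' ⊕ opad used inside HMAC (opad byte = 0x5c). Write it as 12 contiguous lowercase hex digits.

Key hex bytes 52 54 a7 ef 50 8d 41 ce f0 7a is 10 bytes > B = 6, so hash it first: H(key) = 05 92, then zero-pad to 6 bytes: K' = 05 92 00 00 00 00.
XOR each byte with 0x5c: 05⊕5c=59, 92⊕5c=ce, 00⊕5c=5c, 00⊕5c=5c, 00⊕5c=5c, 00⊕5c=5c.

59ce5c5c5c5c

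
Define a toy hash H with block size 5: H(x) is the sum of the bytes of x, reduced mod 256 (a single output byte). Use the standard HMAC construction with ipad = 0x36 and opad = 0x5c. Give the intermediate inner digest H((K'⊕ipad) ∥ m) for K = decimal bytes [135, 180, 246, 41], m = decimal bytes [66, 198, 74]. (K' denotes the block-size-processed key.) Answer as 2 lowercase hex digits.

9a

Key decimal bytes [135, 180, 246, 41] = 87 b4 f6 29 is 4 bytes ≤ B = 5; zero-pad to 5 bytes: K' = 87 b4 f6 29 00.
K' ⊕ ipad = b1 82 c0 1f 36.
Inner input = b1 82 c0 1f 36 ∥ 42 c6 4a.
Inner hash: sum = 177+130+192+31+54+66+198+74 = 922; mod 256 = 154 → 9a.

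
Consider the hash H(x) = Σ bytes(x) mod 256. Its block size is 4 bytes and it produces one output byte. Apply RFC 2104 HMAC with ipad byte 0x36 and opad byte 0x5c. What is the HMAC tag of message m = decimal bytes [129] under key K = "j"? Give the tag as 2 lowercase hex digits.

Key "j" = 6a is 1 byte ≤ B = 4; zero-pad to 4 bytes: K' = 6a 00 00 00.
K' ⊕ ipad = 5c 36 36 36.  K' ⊕ opad = 36 5c 5c 5c.
Inner input = (K'⊕ipad) ∥ m = 5c 36 36 36 ∥ 81.
Inner hash: sum = 92+54+54+54+129 = 383; mod 256 = 127 → 7f.
Outer input = (K'⊕opad) ∥ inner = 36 5c 5c 5c ∥ 7f.
Outer hash (tag): sum = 54+92+92+92+127 = 457; mod 256 = 201 → c9.

c9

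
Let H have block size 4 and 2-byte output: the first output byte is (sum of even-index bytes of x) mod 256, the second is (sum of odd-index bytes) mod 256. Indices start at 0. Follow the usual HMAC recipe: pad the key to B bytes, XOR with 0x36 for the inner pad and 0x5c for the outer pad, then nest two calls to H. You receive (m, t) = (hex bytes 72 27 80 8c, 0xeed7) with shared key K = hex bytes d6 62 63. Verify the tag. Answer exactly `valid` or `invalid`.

Key hex bytes d6 62 63 is 3 bytes ≤ B = 4; zero-pad to 4 bytes: K' = d6 62 63 00.
K' ⊕ ipad = e0 54 55 36; K' ⊕ opad = 8a 3e 3f 5c.
Inner hash: even-index sum = 551 mod 256 = 39; odd-index sum = 317 mod 256 = 61 → 27 3d.
Outer hash (recomputed tag): even-index sum = 240 mod 256 = 240; odd-index sum = 215 mod 256 = 215 → f0 d7.
Recomputed tag = f0d7; claimed = eed7 → mismatch.

invalid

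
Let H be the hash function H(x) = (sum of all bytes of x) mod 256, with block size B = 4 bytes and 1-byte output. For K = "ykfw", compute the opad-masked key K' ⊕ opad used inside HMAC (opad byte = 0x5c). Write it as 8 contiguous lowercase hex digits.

Key "ykfw" = 79 6b 66 77 is exactly B = 4 bytes: K' = 79 6b 66 77.
XOR each byte with 0x5c: 79⊕5c=25, 6b⊕5c=37, 66⊕5c=3a, 77⊕5c=2b.

25373a2b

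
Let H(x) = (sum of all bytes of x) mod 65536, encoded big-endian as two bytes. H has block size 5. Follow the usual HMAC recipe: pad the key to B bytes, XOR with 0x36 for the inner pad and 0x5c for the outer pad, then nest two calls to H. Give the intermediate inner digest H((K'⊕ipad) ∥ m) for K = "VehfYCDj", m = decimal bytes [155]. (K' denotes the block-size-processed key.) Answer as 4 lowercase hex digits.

0256

Key "VehfYCDj" = 56 65 68 66 59 43 44 6a is 8 bytes > B = 5, so hash it first: H(key) = 02 d3, then zero-pad to 5 bytes: K' = 02 d3 00 00 00.
K' ⊕ ipad = 34 e5 36 36 36.
Inner input = 34 e5 36 36 36 ∥ 9b.
Inner hash: sum = 52+229+54+54+54+155 = 598 → 02 56.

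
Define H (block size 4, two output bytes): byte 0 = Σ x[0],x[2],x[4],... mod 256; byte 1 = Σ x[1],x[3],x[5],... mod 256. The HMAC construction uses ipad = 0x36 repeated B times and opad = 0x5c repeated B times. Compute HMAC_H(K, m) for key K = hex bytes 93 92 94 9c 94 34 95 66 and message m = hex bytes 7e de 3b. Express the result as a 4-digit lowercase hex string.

bd02

Key hex bytes 93 92 94 9c 94 34 95 66 is 8 bytes > B = 4, so hash it first: H(key) = 50 c8, then zero-pad to 4 bytes: K' = 50 c8 00 00.
K' ⊕ ipad = 66 fe 36 36.  K' ⊕ opad = 0c 94 5c 5c.
Inner input = (K'⊕ipad) ∥ m = 66 fe 36 36 ∥ 7e de 3b.
Inner hash: even-index sum = 341 mod 256 = 85; odd-index sum = 530 mod 256 = 18 → 55 12.
Outer input = (K'⊕opad) ∥ inner = 0c 94 5c 5c ∥ 55 12.
Outer hash (tag): even-index sum = 189 mod 256 = 189; odd-index sum = 258 mod 256 = 2 → bd 02.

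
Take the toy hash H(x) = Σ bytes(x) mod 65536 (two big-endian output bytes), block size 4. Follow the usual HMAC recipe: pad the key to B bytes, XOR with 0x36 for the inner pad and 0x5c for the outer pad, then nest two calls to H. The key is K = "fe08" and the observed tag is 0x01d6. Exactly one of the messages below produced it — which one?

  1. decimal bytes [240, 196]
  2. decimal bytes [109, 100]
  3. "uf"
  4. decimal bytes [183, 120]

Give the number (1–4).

Key "fe08" = 66 65 30 38 is exactly B = 4 bytes: K' = 66 65 30 38.
K' ⊕ ipad = 50 53 06 0e; K' ⊕ opad = 3a 39 6c 64.
m1: inner = H(50 53 06 0e f0 c4) = 02 6b; tag = H(3a 39 6c 64 02 6b) = 01b0
m2: inner = H(50 53 06 0e 6d 64) = 01 88; tag = H(3a 39 6c 64 01 88) = 01cc
m3: inner = H(50 53 06 0e 75 66) = 01 92; tag = H(3a 39 6c 64 01 92) = 01d6 ← matches
m4: inner = H(50 53 06 0e b7 78) = 01 e6; tag = H(3a 39 6c 64 01 e6) = 022a

3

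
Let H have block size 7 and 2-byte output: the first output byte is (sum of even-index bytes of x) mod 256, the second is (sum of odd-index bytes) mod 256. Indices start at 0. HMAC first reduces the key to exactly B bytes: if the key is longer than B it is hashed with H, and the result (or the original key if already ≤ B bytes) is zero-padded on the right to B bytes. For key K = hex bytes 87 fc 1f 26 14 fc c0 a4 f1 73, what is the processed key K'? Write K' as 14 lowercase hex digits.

6b350000000000

|K| = 10 > B = 7, so first hash the key.
H(K): even-index sum = 619 mod 256 = 107; odd-index sum = 821 mod 256 = 53 → 6b 35.
Zero-pad H(K) = 6b 35 to 7 bytes: K' = 6b 35 00 00 00 00 00.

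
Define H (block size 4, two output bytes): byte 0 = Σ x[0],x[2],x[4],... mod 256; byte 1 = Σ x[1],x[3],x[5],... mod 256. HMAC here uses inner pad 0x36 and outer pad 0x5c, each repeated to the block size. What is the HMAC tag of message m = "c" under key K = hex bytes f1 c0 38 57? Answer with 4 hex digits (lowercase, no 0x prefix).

49fe

Key hex bytes f1 c0 38 57 is exactly B = 4 bytes: K' = f1 c0 38 57.
K' ⊕ ipad = c7 f6 0e 61.  K' ⊕ opad = ad 9c 64 0b.
Inner input = (K'⊕ipad) ∥ m = c7 f6 0e 61 ∥ 63.
Inner hash: even-index sum = 312 mod 256 = 56; odd-index sum = 343 mod 256 = 87 → 38 57.
Outer input = (K'⊕opad) ∥ inner = ad 9c 64 0b ∥ 38 57.
Outer hash (tag): even-index sum = 329 mod 256 = 73; odd-index sum = 254 mod 256 = 254 → 49 fe.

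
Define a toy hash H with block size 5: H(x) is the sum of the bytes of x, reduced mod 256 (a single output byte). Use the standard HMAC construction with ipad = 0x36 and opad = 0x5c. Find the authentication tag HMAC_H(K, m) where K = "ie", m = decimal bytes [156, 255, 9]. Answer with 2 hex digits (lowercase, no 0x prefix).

Key "ie" = 69 65 is 2 bytes ≤ B = 5; zero-pad to 5 bytes: K' = 69 65 00 00 00.
K' ⊕ ipad = 5f 53 36 36 36.  K' ⊕ opad = 35 39 5c 5c 5c.
Inner input = (K'⊕ipad) ∥ m = 5f 53 36 36 36 ∥ 9c ff 09.
Inner hash: sum = 95+83+54+54+54+156+255+9 = 760; mod 256 = 248 → f8.
Outer input = (K'⊕opad) ∥ inner = 35 39 5c 5c 5c ∥ f8.
Outer hash (tag): sum = 53+57+92+92+92+248 = 634; mod 256 = 122 → 7a.

7a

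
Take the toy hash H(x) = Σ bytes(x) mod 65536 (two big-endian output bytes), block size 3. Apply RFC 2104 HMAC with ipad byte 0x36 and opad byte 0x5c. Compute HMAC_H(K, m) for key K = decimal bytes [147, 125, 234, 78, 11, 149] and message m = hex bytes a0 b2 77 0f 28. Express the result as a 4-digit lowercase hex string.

01b9

Key decimal bytes [147, 125, 234, 78, 11, 149] = 93 7d ea 4e 0b 95 is 6 bytes > B = 3, so hash it first: H(key) = 02 e8, then zero-pad to 3 bytes: K' = 02 e8 00.
K' ⊕ ipad = 34 de 36.  K' ⊕ opad = 5e b4 5c.
Inner input = (K'⊕ipad) ∥ m = 34 de 36 ∥ a0 b2 77 0f 28.
Inner hash: sum = 52+222+54+160+178+119+15+40 = 840 → 03 48.
Outer input = (K'⊕opad) ∥ inner = 5e b4 5c ∥ 03 48.
Outer hash (tag): sum = 94+180+92+3+72 = 441 → 01 b9.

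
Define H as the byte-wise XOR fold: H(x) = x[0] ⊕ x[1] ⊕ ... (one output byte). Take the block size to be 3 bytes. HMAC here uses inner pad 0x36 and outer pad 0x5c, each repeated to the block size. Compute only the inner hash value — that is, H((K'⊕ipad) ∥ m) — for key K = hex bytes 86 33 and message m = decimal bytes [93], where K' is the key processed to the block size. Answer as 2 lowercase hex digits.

Key hex bytes 86 33 is 2 bytes ≤ B = 3; zero-pad to 3 bytes: K' = 86 33 00.
K' ⊕ ipad = b0 05 36.
Inner input = b0 05 36 ∥ 5d.
Inner hash: XOR b0⊕05⊕36⊕5d = de.

de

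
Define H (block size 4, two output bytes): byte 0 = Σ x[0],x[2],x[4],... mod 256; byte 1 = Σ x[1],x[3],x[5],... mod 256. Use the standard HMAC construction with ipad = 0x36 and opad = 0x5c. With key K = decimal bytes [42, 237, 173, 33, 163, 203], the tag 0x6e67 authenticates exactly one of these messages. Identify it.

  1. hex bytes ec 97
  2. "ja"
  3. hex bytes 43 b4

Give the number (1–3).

2

Key decimal bytes [42, 237, 173, 33, 163, 203] = 2a ed ad 21 a3 cb is 6 bytes > B = 4, so hash it first: H(key) = 7a d9, then zero-pad to 4 bytes: K' = 7a d9 00 00.
K' ⊕ ipad = 4c ef 36 36; K' ⊕ opad = 26 85 5c 5c.
m1: inner = H(4c ef 36 36 ec 97) = 6e bc; tag = H(26 85 5c 5c 6e bc) = f09d
m2: inner = H(4c ef 36 36 6a 61) = ec 86; tag = H(26 85 5c 5c ec 86) = 6e67 ← matches
m3: inner = H(4c ef 36 36 43 b4) = c5 d9; tag = H(26 85 5c 5c c5 d9) = 47ba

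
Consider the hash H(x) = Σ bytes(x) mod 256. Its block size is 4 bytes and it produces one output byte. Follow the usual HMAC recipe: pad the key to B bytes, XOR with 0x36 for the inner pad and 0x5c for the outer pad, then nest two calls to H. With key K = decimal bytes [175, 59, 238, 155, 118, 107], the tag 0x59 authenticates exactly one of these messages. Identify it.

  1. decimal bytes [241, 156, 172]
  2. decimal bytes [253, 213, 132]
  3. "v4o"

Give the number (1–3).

Key decimal bytes [175, 59, 238, 155, 118, 107] = af 3b ee 9b 76 6b is 6 bytes > B = 4, so hash it first: H(key) = 54, then zero-pad to 4 bytes: K' = 54 00 00 00.
K' ⊕ ipad = 62 36 36 36; K' ⊕ opad = 08 5c 5c 5c.
m1: inner = H(62 36 36 36 f1 9c ac) = 3d; tag = H(08 5c 5c 5c 3d) = 59 ← matches
m2: inner = H(62 36 36 36 fd d5 84) = 5a; tag = H(08 5c 5c 5c 5a) = 76
m3: inner = H(62 36 36 36 76 34 6f) = 1d; tag = H(08 5c 5c 5c 1d) = 39

1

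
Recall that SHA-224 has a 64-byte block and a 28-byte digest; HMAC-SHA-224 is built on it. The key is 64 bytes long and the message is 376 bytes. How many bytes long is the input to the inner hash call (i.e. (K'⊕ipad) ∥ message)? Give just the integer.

Key is 64 ≤ 64 bytes, zero-padded: |K'| = 64.
Inner input = (K'⊕ipad) ∥ m → 64 + 376 = 440 bytes.

440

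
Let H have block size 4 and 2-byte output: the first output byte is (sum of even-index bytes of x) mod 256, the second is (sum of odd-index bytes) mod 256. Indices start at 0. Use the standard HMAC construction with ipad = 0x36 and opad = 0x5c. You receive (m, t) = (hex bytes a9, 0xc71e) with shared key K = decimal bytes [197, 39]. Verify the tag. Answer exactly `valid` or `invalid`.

Key decimal bytes [197, 39] = c5 27 is 2 bytes ≤ B = 4; zero-pad to 4 bytes: K' = c5 27 00 00.
K' ⊕ ipad = f3 11 36 36; K' ⊕ opad = 99 7b 5c 5c.
Inner hash: even-index sum = 466 mod 256 = 210; odd-index sum = 71 mod 256 = 71 → d2 47.
Outer hash (recomputed tag): even-index sum = 455 mod 256 = 199; odd-index sum = 286 mod 256 = 30 → c7 1e.
Recomputed tag = c71e; claimed = c71e → match.

valid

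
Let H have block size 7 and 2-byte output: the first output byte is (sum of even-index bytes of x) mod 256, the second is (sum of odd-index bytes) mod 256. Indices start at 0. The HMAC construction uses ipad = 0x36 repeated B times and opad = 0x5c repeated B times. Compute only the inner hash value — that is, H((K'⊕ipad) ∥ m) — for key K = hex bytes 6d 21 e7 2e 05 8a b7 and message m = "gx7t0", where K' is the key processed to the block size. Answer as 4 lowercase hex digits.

Key hex bytes 6d 21 e7 2e 05 8a b7 is exactly B = 7 bytes: K' = 6d 21 e7 2e 05 8a b7.
K' ⊕ ipad = 5b 17 d1 18 33 bc 81.
Inner input = 5b 17 d1 18 33 bc 81 ∥ 67 78 37 74 30.
Inner hash: even-index sum = 716 mod 256 = 204; odd-index sum = 441 mod 256 = 185 → cc b9.

ccb9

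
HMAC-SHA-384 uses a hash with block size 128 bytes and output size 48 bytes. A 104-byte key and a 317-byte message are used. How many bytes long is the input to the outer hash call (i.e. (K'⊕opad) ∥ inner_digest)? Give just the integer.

176

Key is 104 ≤ 128 bytes, zero-padded: |K'| = 128.
Outer input = (K'⊕opad) ∥ H(inner) → 128 + 48 = 176 bytes.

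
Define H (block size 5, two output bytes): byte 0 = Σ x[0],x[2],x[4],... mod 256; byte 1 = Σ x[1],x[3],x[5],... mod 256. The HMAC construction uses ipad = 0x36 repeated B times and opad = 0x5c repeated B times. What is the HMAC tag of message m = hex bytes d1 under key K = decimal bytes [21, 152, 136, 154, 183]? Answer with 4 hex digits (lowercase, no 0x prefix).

33ec

Key decimal bytes [21, 152, 136, 154, 183] = 15 98 88 9a b7 is exactly B = 5 bytes: K' = 15 98 88 9a b7.
K' ⊕ ipad = 23 ae be ac 81.  K' ⊕ opad = 49 c4 d4 c6 eb.
Inner input = (K'⊕ipad) ∥ m = 23 ae be ac 81 ∥ d1.
Inner hash: even-index sum = 354 mod 256 = 98; odd-index sum = 555 mod 256 = 43 → 62 2b.
Outer input = (K'⊕opad) ∥ inner = 49 c4 d4 c6 eb ∥ 62 2b.
Outer hash (tag): even-index sum = 563 mod 256 = 51; odd-index sum = 492 mod 256 = 236 → 33 ec.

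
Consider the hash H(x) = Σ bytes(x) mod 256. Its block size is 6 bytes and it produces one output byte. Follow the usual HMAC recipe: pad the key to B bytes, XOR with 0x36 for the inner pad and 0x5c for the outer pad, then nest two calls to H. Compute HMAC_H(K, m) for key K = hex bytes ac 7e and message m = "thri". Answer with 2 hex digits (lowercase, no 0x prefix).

f3

Key hex bytes ac 7e is 2 bytes ≤ B = 6; zero-pad to 6 bytes: K' = ac 7e 00 00 00 00.
K' ⊕ ipad = 9a 48 36 36 36 36.  K' ⊕ opad = f0 22 5c 5c 5c 5c.
Inner input = (K'⊕ipad) ∥ m = 9a 48 36 36 36 36 ∥ 74 68 72 69.
Inner hash: sum = 154+72+54+54+54+54+116+104+114+105 = 881; mod 256 = 113 → 71.
Outer input = (K'⊕opad) ∥ inner = f0 22 5c 5c 5c 5c ∥ 71.
Outer hash (tag): sum = 240+34+92+92+92+92+113 = 755; mod 256 = 243 → f3.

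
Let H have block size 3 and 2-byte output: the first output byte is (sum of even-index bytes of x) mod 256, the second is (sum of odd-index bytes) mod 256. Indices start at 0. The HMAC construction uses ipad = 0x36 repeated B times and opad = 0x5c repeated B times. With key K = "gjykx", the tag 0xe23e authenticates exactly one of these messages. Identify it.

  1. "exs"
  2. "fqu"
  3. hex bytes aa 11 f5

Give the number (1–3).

Key "gjykx" = 67 6a 79 6b 78 is 5 bytes > B = 3, so hash it first: H(key) = 58 d5, then zero-pad to 3 bytes: K' = 58 d5 00.
K' ⊕ ipad = 6e e3 36; K' ⊕ opad = 04 89 5c.
m1: inner = H(6e e3 36 65 78 73) = 1c bb; tag = H(04 89 5c 1c bb) = 1ba5
m2: inner = H(6e e3 36 66 71 75) = 15 be; tag = H(04 89 5c 15 be) = 1e9e
m3: inner = H(6e e3 36 aa 11 f5) = b5 82; tag = H(04 89 5c b5 82) = e23e ← matches

3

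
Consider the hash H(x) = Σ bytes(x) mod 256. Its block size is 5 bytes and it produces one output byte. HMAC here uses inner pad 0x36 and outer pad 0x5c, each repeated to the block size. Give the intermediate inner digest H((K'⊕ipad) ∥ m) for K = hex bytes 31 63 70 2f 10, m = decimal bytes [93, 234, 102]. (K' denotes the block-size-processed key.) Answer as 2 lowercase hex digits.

8e

Key hex bytes 31 63 70 2f 10 is exactly B = 5 bytes: K' = 31 63 70 2f 10.
K' ⊕ ipad = 07 55 46 19 26.
Inner input = 07 55 46 19 26 ∥ 5d ea 66.
Inner hash: sum = 7+85+70+25+38+93+234+102 = 654; mod 256 = 142 → 8e.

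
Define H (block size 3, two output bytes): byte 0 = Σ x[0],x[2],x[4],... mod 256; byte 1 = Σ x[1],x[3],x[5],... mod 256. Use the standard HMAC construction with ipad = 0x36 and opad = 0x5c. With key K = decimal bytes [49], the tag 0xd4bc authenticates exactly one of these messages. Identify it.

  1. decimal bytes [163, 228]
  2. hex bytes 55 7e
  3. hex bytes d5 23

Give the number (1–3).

3

Key decimal bytes [49] = 31 is 1 byte ≤ B = 3; zero-pad to 3 bytes: K' = 31 00 00.
K' ⊕ ipad = 07 36 36; K' ⊕ opad = 6d 5c 5c.
m1: inner = H(07 36 36 a3 e4) = 21 d9; tag = H(6d 5c 5c 21 d9) = a27d
m2: inner = H(07 36 36 55 7e) = bb 8b; tag = H(6d 5c 5c bb 8b) = 5417
m3: inner = H(07 36 36 d5 23) = 60 0b; tag = H(6d 5c 5c 60 0b) = d4bc ← matches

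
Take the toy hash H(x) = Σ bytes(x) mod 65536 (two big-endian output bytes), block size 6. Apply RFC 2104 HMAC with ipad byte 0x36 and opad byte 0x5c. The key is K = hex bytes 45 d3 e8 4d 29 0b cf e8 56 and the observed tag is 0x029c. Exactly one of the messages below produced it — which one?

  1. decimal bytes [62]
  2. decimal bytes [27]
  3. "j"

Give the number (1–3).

Key hex bytes 45 d3 e8 4d 29 0b cf e8 56 is 9 bytes > B = 6, so hash it first: H(key) = 04 8e, then zero-pad to 6 bytes: K' = 04 8e 00 00 00 00.
K' ⊕ ipad = 32 b8 36 36 36 36; K' ⊕ opad = 58 d2 5c 5c 5c 5c.
m1: inner = H(32 b8 36 36 36 36 3e) = 02 00; tag = H(58 d2 5c 5c 5c 5c 02 00) = 029c ← matches
m2: inner = H(32 b8 36 36 36 36 1b) = 01 dd; tag = H(58 d2 5c 5c 5c 5c 01 dd) = 0378
m3: inner = H(32 b8 36 36 36 36 6a) = 02 2c; tag = H(58 d2 5c 5c 5c 5c 02 2c) = 02c8

1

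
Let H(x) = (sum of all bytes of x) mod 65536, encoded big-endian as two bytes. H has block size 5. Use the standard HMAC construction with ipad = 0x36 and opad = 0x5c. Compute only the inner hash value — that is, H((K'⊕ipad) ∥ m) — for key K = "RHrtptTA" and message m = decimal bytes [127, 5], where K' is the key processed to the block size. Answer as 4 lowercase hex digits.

Key "RHrtptTA" = 52 48 72 74 70 74 54 41 is 8 bytes > B = 5, so hash it first: H(key) = 02 f9, then zero-pad to 5 bytes: K' = 02 f9 00 00 00.
K' ⊕ ipad = 34 cf 36 36 36.
Inner input = 34 cf 36 36 36 ∥ 7f 05.
Inner hash: sum = 52+207+54+54+54+127+5 = 553 → 02 29.

0229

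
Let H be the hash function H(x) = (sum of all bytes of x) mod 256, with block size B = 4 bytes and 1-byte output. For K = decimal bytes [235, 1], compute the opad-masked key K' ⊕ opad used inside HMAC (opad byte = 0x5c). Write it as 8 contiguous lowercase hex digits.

Key decimal bytes [235, 1] = eb 01 is 2 bytes ≤ B = 4; zero-pad to 4 bytes: K' = eb 01 00 00.
XOR each byte with 0x5c: eb⊕5c=b7, 01⊕5c=5d, 00⊕5c=5c, 00⊕5c=5c.

b75d5c5c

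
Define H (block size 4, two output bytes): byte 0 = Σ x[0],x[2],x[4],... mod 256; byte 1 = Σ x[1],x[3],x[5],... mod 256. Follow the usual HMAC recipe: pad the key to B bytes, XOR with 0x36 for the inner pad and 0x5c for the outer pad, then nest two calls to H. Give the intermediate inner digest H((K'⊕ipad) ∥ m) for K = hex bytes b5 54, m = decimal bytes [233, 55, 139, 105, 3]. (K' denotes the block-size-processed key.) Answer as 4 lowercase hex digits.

Key hex bytes b5 54 is 2 bytes ≤ B = 4; zero-pad to 4 bytes: K' = b5 54 00 00.
K' ⊕ ipad = 83 62 36 36.
Inner input = 83 62 36 36 ∥ e9 37 8b 69 03.
Inner hash: even-index sum = 560 mod 256 = 48; odd-index sum = 312 mod 256 = 56 → 30 38.

3038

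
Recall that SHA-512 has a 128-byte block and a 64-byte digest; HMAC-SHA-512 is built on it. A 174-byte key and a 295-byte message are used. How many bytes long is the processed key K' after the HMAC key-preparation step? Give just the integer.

128

Key is 174 > 128 bytes, so it is hashed to 64 bytes then zero-padded to 128: |K'| = 128.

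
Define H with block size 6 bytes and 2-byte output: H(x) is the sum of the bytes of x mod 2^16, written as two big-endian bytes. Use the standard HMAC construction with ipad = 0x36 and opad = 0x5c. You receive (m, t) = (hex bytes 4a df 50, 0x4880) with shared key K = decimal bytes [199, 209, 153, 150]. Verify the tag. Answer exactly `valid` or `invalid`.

Key decimal bytes [199, 209, 153, 150] = c7 d1 99 96 is 4 bytes ≤ B = 6; zero-pad to 6 bytes: K' = c7 d1 99 96 00 00.
K' ⊕ ipad = f1 e7 af a0 36 36; K' ⊕ opad = 9b 8d c5 ca 5c 5c.
Inner hash: sum = 241+231+175+160+54+54+74+223+80 = 1292 → 05 0c.
Outer hash (recomputed tag): sum = 155+141+197+202+92+92+5+12 = 896 → 03 80.
Recomputed tag = 0380; claimed = 4880 → mismatch.

invalid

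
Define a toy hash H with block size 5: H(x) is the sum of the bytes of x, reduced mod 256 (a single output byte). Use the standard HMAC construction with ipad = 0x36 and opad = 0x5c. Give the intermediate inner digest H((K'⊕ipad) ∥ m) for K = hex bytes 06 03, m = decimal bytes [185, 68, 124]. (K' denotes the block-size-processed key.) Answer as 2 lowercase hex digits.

Key hex bytes 06 03 is 2 bytes ≤ B = 5; zero-pad to 5 bytes: K' = 06 03 00 00 00.
K' ⊕ ipad = 30 35 36 36 36.
Inner input = 30 35 36 36 36 ∥ b9 44 7c.
Inner hash: sum = 48+53+54+54+54+185+68+124 = 640; mod 256 = 128 → 80.

80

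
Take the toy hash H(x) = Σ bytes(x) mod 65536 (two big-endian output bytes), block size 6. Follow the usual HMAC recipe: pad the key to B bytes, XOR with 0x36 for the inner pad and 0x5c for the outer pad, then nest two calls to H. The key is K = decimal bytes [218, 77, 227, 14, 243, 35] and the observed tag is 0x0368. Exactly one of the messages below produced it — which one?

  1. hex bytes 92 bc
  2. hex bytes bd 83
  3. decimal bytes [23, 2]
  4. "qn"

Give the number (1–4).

2

Key decimal bytes [218, 77, 227, 14, 243, 35] = da 4d e3 0e f3 23 is exactly B = 6 bytes: K' = da 4d e3 0e f3 23.
K' ⊕ ipad = ec 7b d5 38 c5 15; K' ⊕ opad = 86 11 bf 52 af 7f.
m1: inner = H(ec 7b d5 38 c5 15 92 bc) = 04 9c; tag = H(86 11 bf 52 af 7f 04 9c) = 0376
m2: inner = H(ec 7b d5 38 c5 15 bd 83) = 04 8e; tag = H(86 11 bf 52 af 7f 04 8e) = 0368 ← matches
m3: inner = H(ec 7b d5 38 c5 15 17 02) = 03 67; tag = H(86 11 bf 52 af 7f 03 67) = 0340
m4: inner = H(ec 7b d5 38 c5 15 71 6e) = 04 2d; tag = H(86 11 bf 52 af 7f 04 2d) = 0307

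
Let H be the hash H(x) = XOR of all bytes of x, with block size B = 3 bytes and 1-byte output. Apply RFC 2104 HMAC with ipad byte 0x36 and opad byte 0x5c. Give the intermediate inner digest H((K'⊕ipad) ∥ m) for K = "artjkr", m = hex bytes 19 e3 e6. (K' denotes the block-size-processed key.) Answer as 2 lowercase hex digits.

3e

Key "artjkr" = 61 72 74 6a 6b 72 is 6 bytes > B = 3, so hash it first: H(key) = 14, then zero-pad to 3 bytes: K' = 14 00 00.
K' ⊕ ipad = 22 36 36.
Inner input = 22 36 36 ∥ 19 e3 e6.
Inner hash: XOR 22⊕36⊕36⊕19⊕e3⊕e6 = 3e.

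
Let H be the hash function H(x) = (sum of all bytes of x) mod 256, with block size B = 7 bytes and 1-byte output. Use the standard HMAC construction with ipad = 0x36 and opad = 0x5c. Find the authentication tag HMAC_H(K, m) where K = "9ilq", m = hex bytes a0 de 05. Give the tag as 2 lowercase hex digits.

3f

Key "9ilq" = 39 69 6c 71 is 4 bytes ≤ B = 7; zero-pad to 7 bytes: K' = 39 69 6c 71 00 00 00.
K' ⊕ ipad = 0f 5f 5a 47 36 36 36.  K' ⊕ opad = 65 35 30 2d 5c 5c 5c.
Inner input = (K'⊕ipad) ∥ m = 0f 5f 5a 47 36 36 36 ∥ a0 de 05.
Inner hash: sum = 15+95+90+71+54+54+54+160+222+5 = 820; mod 256 = 52 → 34.
Outer input = (K'⊕opad) ∥ inner = 65 35 30 2d 5c 5c 5c ∥ 34.
Outer hash (tag): sum = 101+53+48+45+92+92+92+52 = 575; mod 256 = 63 → 3f.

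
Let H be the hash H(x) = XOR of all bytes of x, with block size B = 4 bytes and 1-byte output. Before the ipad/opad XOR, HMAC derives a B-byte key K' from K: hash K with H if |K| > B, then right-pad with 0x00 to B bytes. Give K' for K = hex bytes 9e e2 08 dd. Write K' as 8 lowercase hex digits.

Key hex bytes 9e e2 08 dd is exactly B = 4 bytes: K' = 9e e2 08 dd.

9ee208dd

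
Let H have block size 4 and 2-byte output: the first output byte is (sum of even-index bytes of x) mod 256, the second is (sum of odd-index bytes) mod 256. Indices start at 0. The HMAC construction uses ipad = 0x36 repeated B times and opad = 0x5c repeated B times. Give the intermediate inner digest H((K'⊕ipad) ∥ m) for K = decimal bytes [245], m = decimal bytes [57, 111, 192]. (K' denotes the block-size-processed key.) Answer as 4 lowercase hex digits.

Key decimal bytes [245] = f5 is 1 byte ≤ B = 4; zero-pad to 4 bytes: K' = f5 00 00 00.
K' ⊕ ipad = c3 36 36 36.
Inner input = c3 36 36 36 ∥ 39 6f c0.
Inner hash: even-index sum = 498 mod 256 = 242; odd-index sum = 219 mod 256 = 219 → f2 db.

f2db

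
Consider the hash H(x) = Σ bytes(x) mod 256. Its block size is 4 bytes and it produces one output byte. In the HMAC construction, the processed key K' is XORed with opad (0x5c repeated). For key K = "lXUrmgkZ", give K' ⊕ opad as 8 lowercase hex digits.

785c5c5c

Key "lXUrmgkZ" = 6c 58 55 72 6d 67 6b 5a is 8 bytes > B = 4, so hash it first: H(key) = 24, then zero-pad to 4 bytes: K' = 24 00 00 00.
XOR each byte with 0x5c: 24⊕5c=78, 00⊕5c=5c, 00⊕5c=5c, 00⊕5c=5c.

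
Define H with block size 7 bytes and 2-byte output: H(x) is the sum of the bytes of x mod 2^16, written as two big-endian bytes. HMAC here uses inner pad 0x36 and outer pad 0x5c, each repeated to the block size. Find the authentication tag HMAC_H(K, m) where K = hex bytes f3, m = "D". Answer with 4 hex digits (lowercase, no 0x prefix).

0326

Key hex bytes f3 is 1 byte ≤ B = 7; zero-pad to 7 bytes: K' = f3 00 00 00 00 00 00.
K' ⊕ ipad = c5 36 36 36 36 36 36.  K' ⊕ opad = af 5c 5c 5c 5c 5c 5c.
Inner input = (K'⊕ipad) ∥ m = c5 36 36 36 36 36 36 ∥ 44.
Inner hash: sum = 197+54+54+54+54+54+54+68 = 589 → 02 4d.
Outer input = (K'⊕opad) ∥ inner = af 5c 5c 5c 5c 5c 5c ∥ 02 4d.
Outer hash (tag): sum = 175+92+92+92+92+92+92+2+77 = 806 → 03 26.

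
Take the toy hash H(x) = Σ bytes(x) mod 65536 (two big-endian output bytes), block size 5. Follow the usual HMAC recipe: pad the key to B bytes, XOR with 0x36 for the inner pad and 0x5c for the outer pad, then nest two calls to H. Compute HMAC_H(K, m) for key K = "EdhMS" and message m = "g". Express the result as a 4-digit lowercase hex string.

Key "EdhMS" = 45 64 68 4d 53 is exactly B = 5 bytes: K' = 45 64 68 4d 53.
K' ⊕ ipad = 73 52 5e 7b 65.  K' ⊕ opad = 19 38 34 11 0f.
Inner input = (K'⊕ipad) ∥ m = 73 52 5e 7b 65 ∥ 67.
Inner hash: sum = 115+82+94+123+101+103 = 618 → 02 6a.
Outer input = (K'⊕opad) ∥ inner = 19 38 34 11 0f ∥ 02 6a.
Outer hash (tag): sum = 25+56+52+17+15+2+106 = 273 → 01 11.

0111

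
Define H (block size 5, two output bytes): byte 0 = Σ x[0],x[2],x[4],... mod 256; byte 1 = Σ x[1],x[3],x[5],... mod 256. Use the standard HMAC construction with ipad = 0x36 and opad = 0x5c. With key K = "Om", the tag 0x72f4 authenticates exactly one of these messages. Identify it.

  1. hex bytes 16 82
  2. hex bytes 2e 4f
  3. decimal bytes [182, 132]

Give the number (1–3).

Key "Om" = 4f 6d is 2 bytes ≤ B = 5; zero-pad to 5 bytes: K' = 4f 6d 00 00 00.
K' ⊕ ipad = 79 5b 36 36 36; K' ⊕ opad = 13 31 5c 5c 5c.
m1: inner = H(79 5b 36 36 36 16 82) = 67 a7; tag = H(13 31 5c 5c 5c 67 a7) = 72f4 ← matches
m2: inner = H(79 5b 36 36 36 2e 4f) = 34 bf; tag = H(13 31 5c 5c 5c 34 bf) = 8ac1
m3: inner = H(79 5b 36 36 36 b6 84) = 69 47; tag = H(13 31 5c 5c 5c 69 47) = 12f6

1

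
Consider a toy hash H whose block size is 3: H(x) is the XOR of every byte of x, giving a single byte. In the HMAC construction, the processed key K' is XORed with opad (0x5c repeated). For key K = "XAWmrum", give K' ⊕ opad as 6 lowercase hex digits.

Key "XAWmrum" = 58 41 57 6d 72 75 6d is 7 bytes > B = 3, so hash it first: H(key) = 49, then zero-pad to 3 bytes: K' = 49 00 00.
XOR each byte with 0x5c: 49⊕5c=15, 00⊕5c=5c, 00⊕5c=5c.

155c5c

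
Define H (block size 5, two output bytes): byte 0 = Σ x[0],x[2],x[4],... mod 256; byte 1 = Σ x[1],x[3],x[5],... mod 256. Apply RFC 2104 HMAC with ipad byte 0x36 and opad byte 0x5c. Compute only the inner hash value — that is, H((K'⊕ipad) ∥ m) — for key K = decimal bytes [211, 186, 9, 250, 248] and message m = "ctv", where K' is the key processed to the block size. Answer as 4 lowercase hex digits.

6631

Key decimal bytes [211, 186, 9, 250, 248] = d3 ba 09 fa f8 is exactly B = 5 bytes: K' = d3 ba 09 fa f8.
K' ⊕ ipad = e5 8c 3f cc ce.
Inner input = e5 8c 3f cc ce ∥ 63 74 76.
Inner hash: even-index sum = 614 mod 256 = 102; odd-index sum = 561 mod 256 = 49 → 66 31.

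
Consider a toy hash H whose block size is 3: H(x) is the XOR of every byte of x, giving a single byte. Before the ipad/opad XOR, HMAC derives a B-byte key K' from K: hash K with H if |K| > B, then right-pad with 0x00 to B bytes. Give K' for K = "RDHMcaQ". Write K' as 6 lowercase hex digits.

|K| = 7 > B = 3, so first hash the key.
H(K): XOR 52⊕44⊕48⊕4d⊕63⊕61⊕51 = 40.
Zero-pad H(K) = 40 to 3 bytes: K' = 40 00 00.

400000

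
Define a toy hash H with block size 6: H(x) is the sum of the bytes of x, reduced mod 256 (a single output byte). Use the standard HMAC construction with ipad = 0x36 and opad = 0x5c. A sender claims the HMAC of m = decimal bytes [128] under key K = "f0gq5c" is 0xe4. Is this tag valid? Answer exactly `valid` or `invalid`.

invalid

Key "f0gq5c" = 66 30 67 71 35 63 is exactly B = 6 bytes: K' = 66 30 67 71 35 63.
K' ⊕ ipad = 50 06 51 47 03 55; K' ⊕ opad = 3a 6c 3b 2d 69 3f.
Inner hash: sum = 80+6+81+71+3+85+128 = 454; mod 256 = 198 → c6.
Outer hash (recomputed tag): sum = 58+108+59+45+105+63+198 = 636; mod 256 = 124 → 7c.
Recomputed tag = 7c; claimed = e4 → mismatch.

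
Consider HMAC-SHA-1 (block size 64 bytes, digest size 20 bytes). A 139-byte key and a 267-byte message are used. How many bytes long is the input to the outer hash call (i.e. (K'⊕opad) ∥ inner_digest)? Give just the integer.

84

Key is 139 > 64 bytes, so it is hashed to 20 bytes then zero-padded to 64: |K'| = 64.
Outer input = (K'⊕opad) ∥ H(inner) → 64 + 20 = 84 bytes.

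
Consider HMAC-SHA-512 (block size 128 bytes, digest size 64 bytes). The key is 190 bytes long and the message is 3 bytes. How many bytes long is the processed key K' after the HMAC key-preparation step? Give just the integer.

128

Key is 190 > 128 bytes, so it is hashed to 64 bytes then zero-padded to 128: |K'| = 128.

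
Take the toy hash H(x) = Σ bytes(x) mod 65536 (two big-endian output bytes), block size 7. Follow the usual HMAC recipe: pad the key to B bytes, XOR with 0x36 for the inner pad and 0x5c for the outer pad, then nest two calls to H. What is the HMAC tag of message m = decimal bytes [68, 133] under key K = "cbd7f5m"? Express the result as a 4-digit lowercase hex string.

0269

Key "cbd7f5m" = 63 62 64 37 66 35 6d is exactly B = 7 bytes: K' = 63 62 64 37 66 35 6d.
K' ⊕ ipad = 55 54 52 01 50 03 5b.  K' ⊕ opad = 3f 3e 38 6b 3a 69 31.
Inner input = (K'⊕ipad) ∥ m = 55 54 52 01 50 03 5b ∥ 44 85.
Inner hash: sum = 85+84+82+1+80+3+91+68+133 = 627 → 02 73.
Outer input = (K'⊕opad) ∥ inner = 3f 3e 38 6b 3a 69 31 ∥ 02 73.
Outer hash (tag): sum = 63+62+56+107+58+105+49+2+115 = 617 → 02 69.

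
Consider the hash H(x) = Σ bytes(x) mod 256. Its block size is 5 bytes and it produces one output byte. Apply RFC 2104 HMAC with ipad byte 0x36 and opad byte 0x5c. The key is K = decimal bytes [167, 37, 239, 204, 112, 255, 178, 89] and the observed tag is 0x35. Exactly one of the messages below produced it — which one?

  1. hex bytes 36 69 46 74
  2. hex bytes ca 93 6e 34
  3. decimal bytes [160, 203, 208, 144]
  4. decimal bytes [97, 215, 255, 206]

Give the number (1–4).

Key decimal bytes [167, 37, 239, 204, 112, 255, 178, 89] = a7 25 ef cc 70 ff b2 59 is 8 bytes > B = 5, so hash it first: H(key) = 01, then zero-pad to 5 bytes: K' = 01 00 00 00 00.
K' ⊕ ipad = 37 36 36 36 36; K' ⊕ opad = 5d 5c 5c 5c 5c.
m1: inner = H(37 36 36 36 36 36 69 46 74) = 68; tag = H(5d 5c 5c 5c 5c 68) = 35 ← matches
m2: inner = H(37 36 36 36 36 ca 93 6e 34) = 0e; tag = H(5d 5c 5c 5c 5c 0e) = db
m3: inner = H(37 36 36 36 36 a0 cb d0 90) = da; tag = H(5d 5c 5c 5c 5c da) = a7
m4: inner = H(37 36 36 36 36 61 d7 ff ce) = 14; tag = H(5d 5c 5c 5c 5c 14) = e1

1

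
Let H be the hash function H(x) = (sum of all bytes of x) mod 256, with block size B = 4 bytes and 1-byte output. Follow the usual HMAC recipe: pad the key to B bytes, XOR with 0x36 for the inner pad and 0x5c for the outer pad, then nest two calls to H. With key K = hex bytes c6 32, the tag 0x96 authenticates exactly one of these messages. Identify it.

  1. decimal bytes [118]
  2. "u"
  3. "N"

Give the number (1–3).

1

Key hex bytes c6 32 is 2 bytes ≤ B = 4; zero-pad to 4 bytes: K' = c6 32 00 00.
K' ⊕ ipad = f0 04 36 36; K' ⊕ opad = 9a 6e 5c 5c.
m1: inner = H(f0 04 36 36 76) = d6; tag = H(9a 6e 5c 5c d6) = 96 ← matches
m2: inner = H(f0 04 36 36 75) = d5; tag = H(9a 6e 5c 5c d5) = 95
m3: inner = H(f0 04 36 36 4e) = ae; tag = H(9a 6e 5c 5c ae) = 6e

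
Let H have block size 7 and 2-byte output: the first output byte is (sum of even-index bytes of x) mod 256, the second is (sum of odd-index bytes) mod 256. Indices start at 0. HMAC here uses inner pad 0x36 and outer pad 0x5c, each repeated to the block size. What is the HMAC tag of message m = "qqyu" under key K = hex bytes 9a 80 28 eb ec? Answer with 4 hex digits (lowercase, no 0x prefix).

Key hex bytes 9a 80 28 eb ec is 5 bytes ≤ B = 7; zero-pad to 7 bytes: K' = 9a 80 28 eb ec 00 00.
K' ⊕ ipad = ac b6 1e dd da 36 36.  K' ⊕ opad = c6 dc 74 b7 b0 5c 5c.
Inner input = (K'⊕ipad) ∥ m = ac b6 1e dd da 36 36 ∥ 71 71 79 75.
Inner hash: even-index sum = 704 mod 256 = 192; odd-index sum = 691 mod 256 = 179 → c0 b3.
Outer input = (K'⊕opad) ∥ inner = c6 dc 74 b7 b0 5c 5c ∥ c0 b3.
Outer hash (tag): even-index sum = 761 mod 256 = 249; odd-index sum = 687 mod 256 = 175 → f9 af.

f9af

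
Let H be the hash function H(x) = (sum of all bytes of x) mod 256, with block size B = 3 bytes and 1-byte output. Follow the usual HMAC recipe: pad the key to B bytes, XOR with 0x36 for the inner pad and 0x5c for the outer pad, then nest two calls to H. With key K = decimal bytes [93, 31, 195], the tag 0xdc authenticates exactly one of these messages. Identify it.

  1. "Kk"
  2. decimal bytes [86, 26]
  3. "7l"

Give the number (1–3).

Key decimal bytes [93, 31, 195] = 5d 1f c3 is exactly B = 3 bytes: K' = 5d 1f c3.
K' ⊕ ipad = 6b 29 f5; K' ⊕ opad = 01 43 9f.
m1: inner = H(6b 29 f5 4b 6b) = 3f; tag = H(01 43 9f 3f) = 22
m2: inner = H(6b 29 f5 56 1a) = f9; tag = H(01 43 9f f9) = dc ← matches
m3: inner = H(6b 29 f5 37 6c) = 2c; tag = H(01 43 9f 2c) = 0f

2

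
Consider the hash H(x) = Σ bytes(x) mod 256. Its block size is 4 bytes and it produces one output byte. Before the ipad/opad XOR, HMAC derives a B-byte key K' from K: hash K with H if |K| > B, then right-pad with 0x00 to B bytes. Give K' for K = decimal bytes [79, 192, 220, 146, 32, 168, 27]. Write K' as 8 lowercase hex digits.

60000000

|K| = 7 > B = 4, so first hash the key.
H(K): sum = 79+192+220+146+32+168+27 = 864; mod 256 = 96 → 60.
Zero-pad H(K) = 60 to 4 bytes: K' = 60 00 00 00.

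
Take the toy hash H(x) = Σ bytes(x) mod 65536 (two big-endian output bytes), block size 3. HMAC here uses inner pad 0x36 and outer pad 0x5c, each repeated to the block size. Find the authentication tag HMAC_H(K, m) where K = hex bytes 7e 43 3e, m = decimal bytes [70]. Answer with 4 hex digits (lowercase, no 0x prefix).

Key hex bytes 7e 43 3e is exactly B = 3 bytes: K' = 7e 43 3e.
K' ⊕ ipad = 48 75 08.  K' ⊕ opad = 22 1f 62.
Inner input = (K'⊕ipad) ∥ m = 48 75 08 ∥ 46.
Inner hash: sum = 72+117+8+70 = 267 → 01 0b.
Outer input = (K'⊕opad) ∥ inner = 22 1f 62 ∥ 01 0b.
Outer hash (tag): sum = 34+31+98+1+11 = 175 → 00 af.

00af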